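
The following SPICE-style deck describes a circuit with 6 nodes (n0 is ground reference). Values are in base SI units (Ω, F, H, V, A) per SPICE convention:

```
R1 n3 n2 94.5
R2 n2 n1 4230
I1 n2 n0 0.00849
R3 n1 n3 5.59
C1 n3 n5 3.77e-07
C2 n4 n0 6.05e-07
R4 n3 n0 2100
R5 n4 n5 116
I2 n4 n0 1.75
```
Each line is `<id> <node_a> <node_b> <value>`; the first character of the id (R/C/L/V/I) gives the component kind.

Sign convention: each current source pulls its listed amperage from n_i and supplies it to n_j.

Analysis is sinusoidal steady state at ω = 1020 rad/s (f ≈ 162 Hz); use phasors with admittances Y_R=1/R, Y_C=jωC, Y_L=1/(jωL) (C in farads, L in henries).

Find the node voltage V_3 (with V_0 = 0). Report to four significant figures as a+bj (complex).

MNA unknowns: 5 node voltages V₁..V_5
R1: Y=0.01058+0.000j on G[3,2]
R2: Y=0.0002364+0.000j on G[2,1]
I1: z[2]−=0.00849, z[0]+=0.00849
R3: Y=0.1789+0.000j on G[1,3]
C1: Y=0.000+0.0003845j on G[3,5]
C2: Y=0.000+0.0006171j on G[4,0]
R4: Y=0.0004762+0.000j on G[3,0]
R5: Y=0.008621+0.000j on G[4,5]
I2: z[4]−=1.75, z[0]+=1.75
solve → V1=-1120+587.6j, V2=-1121+587.6j, V3=-1120+587.6j, V4=-453.4+1985j, V5=-392.5+1953j

-1120+587.6j V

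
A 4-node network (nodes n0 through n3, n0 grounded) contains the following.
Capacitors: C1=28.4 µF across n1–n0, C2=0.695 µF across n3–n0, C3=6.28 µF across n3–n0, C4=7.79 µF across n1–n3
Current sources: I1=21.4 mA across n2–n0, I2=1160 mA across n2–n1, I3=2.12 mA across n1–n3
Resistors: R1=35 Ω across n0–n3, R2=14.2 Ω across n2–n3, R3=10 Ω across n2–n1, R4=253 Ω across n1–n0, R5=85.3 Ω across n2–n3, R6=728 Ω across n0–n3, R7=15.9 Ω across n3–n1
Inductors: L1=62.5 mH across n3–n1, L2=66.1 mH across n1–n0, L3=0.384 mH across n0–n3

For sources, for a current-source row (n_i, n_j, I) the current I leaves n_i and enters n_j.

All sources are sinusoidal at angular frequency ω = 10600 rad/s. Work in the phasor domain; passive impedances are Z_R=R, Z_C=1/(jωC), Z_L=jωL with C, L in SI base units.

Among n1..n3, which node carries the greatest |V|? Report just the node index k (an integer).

Element admittances at ω=10600 rad/s:
  Y(C1) = 0.000+0.3010j S between n1,n0
  I1: injects 0.0214 A into n0 (from n2)
  Y(R1) = 0.02857+0.000j S between n0,n3
  Y(L1) = 0.000-0.001509j S between n3,n1
  Y(C2) = 0.000+0.007367j S between n3,n0
  Y(L2) = 0.000-0.001427j S between n1,n0
  Y(R2) = 0.07042+0.000j S between n2,n3
  Y(R3) = 0.1000+0.000j S between n2,n1
  Y(R4) = 0.003953+0.000j S between n1,n0
  Y(C3) = 0.000+0.06657j S between n3,n0
  Y(R5) = 0.01172+0.000j S between n2,n3
  Y(L3) = 0.000-0.2457j S between n0,n3
  Y(C4) = 0.000+0.08257j S between n1,n3
  Y(R6) = 0.001374+0.000j S between n0,n3
  Y(R7) = 0.06289+0.000j S between n3,n1
  I2: injects 1.16 A into n1 (from n2)
  I3: injects 0.00212 A into n3 (from n1)
Assemble and solve the 3×3 MNA system:
  V(n1)=-0.6219-1.644j  V(n2)=-7.546-2.120j  V(n3)=-1.593-2.700j

2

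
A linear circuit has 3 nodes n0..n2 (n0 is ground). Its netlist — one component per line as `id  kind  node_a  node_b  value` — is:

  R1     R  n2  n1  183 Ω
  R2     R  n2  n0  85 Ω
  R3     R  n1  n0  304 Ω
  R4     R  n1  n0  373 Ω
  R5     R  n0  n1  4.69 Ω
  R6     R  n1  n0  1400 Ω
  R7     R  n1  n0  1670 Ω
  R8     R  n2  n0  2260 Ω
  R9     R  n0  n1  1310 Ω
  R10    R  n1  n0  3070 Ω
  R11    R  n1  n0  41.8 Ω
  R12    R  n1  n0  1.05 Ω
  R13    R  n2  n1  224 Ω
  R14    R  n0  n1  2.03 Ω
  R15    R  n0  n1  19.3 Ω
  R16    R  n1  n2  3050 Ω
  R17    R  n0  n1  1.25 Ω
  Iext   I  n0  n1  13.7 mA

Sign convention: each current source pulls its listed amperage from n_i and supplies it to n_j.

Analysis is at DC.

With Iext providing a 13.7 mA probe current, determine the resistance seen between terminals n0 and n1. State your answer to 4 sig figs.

R_eq = 0.3925 Ω

MNA unknowns: 2 node voltages V₁..V_2
R1: Y=0.005464 on G[2,1]
R2: Y=0.01176 on G[2,0]
R3: Y=0.003289 on G[1,0]
R4: Y=0.002681 on G[1,0]
R5: Y=0.2132 on G[0,1]
R6: Y=0.0007143 on G[1,0]
R7: Y=0.0005988 on G[1,0]
R8: Y=0.0004425 on G[2,0]
R9: Y=0.0007634 on G[0,1]
R10: Y=0.0003257 on G[1,0]
R11: Y=0.02392 on G[1,0]
R12: Y=0.9524 on G[1,0]
R13: Y=0.004464 on G[2,1]
R14: Y=0.4926 on G[0,1]
R15: Y=0.05181 on G[0,1]
R16: Y=0.0003279 on G[1,2]
R17: Y=0.8000 on G[0,1]
Iext: z[0]−=0.0137, z[1]+=0.0137
solve → V1=0.005377, V2=0.002455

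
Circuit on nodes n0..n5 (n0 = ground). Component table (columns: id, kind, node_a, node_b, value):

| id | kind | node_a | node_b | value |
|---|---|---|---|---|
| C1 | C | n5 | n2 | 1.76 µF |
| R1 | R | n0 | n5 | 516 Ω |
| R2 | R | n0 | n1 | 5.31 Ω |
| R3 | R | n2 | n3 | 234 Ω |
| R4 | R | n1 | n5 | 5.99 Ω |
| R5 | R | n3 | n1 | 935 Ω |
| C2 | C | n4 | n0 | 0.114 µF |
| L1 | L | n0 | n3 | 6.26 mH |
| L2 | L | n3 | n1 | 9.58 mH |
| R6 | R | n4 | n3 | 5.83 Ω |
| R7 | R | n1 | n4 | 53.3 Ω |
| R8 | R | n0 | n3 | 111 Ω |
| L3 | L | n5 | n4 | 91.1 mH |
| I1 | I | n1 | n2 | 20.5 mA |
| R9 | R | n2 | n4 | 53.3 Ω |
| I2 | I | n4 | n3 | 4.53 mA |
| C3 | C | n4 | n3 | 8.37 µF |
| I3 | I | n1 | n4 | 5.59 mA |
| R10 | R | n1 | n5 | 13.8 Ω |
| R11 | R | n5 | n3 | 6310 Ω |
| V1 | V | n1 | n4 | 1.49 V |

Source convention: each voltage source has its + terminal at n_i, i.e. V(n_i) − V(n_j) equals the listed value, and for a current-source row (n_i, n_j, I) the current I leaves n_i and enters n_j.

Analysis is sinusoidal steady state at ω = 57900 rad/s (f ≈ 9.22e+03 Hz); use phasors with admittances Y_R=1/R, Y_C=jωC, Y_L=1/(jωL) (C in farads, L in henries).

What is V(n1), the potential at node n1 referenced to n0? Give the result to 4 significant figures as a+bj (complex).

0.06886+0.02984j V

Apply KCL at each of the 5 non-ground nodes and solve the resulting linear system.
Node n1: branches {R2, R4, R5, L2, R7, I1, I3, R10, V1} → V_1 = 0.06886+0.02984j
Node n2: branches {C1, R3, I1, R9} → V_2 = -0.008792+0.1374j
Node n3: branches {R3, R5, L1, L2, R6, R8, I2, C3, R11} → V_3 = -1.415-0.02014j
Node n4: branches {C2, R6, R7, L3, R9, I2, C3, I3, V1} → V_4 = -1.421+0.02984j
Node n5: branches {C1, R1, R4, L3, R10, R11} → V_5 = 0.01762+0.01955j
Source currents: i(V1)=-0.08096-0.005460j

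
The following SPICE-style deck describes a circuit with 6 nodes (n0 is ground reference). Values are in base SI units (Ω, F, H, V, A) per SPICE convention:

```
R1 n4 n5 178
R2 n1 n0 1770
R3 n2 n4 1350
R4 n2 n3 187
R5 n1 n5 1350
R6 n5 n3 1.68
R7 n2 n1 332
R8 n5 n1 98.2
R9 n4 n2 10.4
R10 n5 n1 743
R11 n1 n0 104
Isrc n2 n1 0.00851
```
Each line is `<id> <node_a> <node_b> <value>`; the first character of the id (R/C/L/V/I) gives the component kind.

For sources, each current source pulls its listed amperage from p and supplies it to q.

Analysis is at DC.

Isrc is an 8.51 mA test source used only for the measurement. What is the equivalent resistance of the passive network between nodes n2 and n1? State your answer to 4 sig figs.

R_eq = 114.9 Ω

Apply KCL at each of the 5 non-ground nodes and solve the resulting linear system.
Node n1: branches {R2, R5, R7, R8, R10, R11, Isrc} → V_1 = 0.000
Node n2: branches {R3, R4, R7, R9, Isrc} → V_2 = -0.9779
Node n3: branches {R4, R6} → V_3 = -0.4582
Node n4: branches {R1, R3, R9} → V_4 = -0.9492
Node n5: branches {R1, R5, R6, R8, R10} → V_5 = -0.4535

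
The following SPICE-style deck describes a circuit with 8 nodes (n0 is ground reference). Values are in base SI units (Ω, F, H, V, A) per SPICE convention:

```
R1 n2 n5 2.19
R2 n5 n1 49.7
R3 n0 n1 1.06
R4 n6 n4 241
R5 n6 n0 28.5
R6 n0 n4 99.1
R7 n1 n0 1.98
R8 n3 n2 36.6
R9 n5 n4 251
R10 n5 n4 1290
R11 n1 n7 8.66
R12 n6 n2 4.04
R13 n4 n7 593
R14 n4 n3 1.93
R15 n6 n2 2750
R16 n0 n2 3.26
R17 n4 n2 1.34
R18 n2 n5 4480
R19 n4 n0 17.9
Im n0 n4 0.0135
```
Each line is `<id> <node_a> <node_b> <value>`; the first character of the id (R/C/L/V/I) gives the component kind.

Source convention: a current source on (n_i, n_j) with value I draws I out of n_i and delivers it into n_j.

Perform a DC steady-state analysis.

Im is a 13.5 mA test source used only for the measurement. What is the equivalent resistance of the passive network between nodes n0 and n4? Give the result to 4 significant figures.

Element admittances at DC:
  Y(R1) = 0.4566 S between n2,n5
  Y(R2) = 0.02012 S between n5,n1
  Y(R3) = 0.9434 S between n0,n1
  Y(R4) = 0.004149 S between n6,n4
  Y(R5) = 0.03509 S between n6,n0
  Y(R6) = 0.01009 S between n0,n4
  Y(R7) = 0.5051 S between n1,n0
  Y(R8) = 0.02732 S between n3,n2
  Y(R9) = 0.003984 S between n5,n4
  Y(R10) = 0.0007752 S between n5,n4
  Y(R11) = 0.1155 S between n1,n7
  Y(R12) = 0.2475 S between n6,n2
  Y(R13) = 0.001686 S between n4,n7
  Y(R14) = 0.5181 S between n4,n3
  Y(R15) = 0.0003636 S between n6,n2
  Y(R16) = 0.3067 S between n0,n2
  Y(R17) = 0.7463 S between n4,n2
  Y(R18) = 0.0002232 S between n2,n5
  Y(R19) = 0.05587 S between n4,n0
  Im: injects 0.0135 A into n4 (from n0)
Assemble and solve the 7×7 MNA system:
  V(n1)=0.0004397  V(n2)=0.02965  V(n3)=0.04250  V(n4)=0.04317  V(n5)=0.02856  V(n6)=0.02622  V(n7)=0.001055

R_eq = 3.198 Ω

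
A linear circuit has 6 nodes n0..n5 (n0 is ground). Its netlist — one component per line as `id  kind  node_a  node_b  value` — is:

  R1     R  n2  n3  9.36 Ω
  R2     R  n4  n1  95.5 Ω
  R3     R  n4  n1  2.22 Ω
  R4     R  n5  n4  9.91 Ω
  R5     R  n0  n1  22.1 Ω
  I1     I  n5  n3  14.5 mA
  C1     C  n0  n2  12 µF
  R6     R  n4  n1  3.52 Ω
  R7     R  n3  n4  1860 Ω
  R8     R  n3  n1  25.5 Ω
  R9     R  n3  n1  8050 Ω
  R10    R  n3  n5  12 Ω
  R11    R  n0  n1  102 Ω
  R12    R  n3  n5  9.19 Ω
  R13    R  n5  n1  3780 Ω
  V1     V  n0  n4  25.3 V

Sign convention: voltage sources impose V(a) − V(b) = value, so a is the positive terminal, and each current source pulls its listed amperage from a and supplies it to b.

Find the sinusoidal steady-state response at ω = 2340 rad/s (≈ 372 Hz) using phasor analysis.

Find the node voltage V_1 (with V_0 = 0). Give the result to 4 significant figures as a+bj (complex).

-23.48+0.2431j V

MNA unknowns: 5 node voltages V₁..V_5 plus 1 source current (V1)
R1: Y=0.1068+0.000j on G[2,3]
R2: Y=0.01047+0.000j on G[4,1]
R3: Y=0.4505+0.000j on G[4,1]
R4: Y=0.1009+0.000j on G[5,4]
R5: Y=0.04525+0.000j on G[0,1]
I1: z[5]−=0.0145, z[3]+=0.0145
C1: Y=0.000+0.02808j on G[0,2]
R6: Y=0.2841+0.000j on G[4,1]
R7: Y=0.0005376+0.000j on G[3,4]
R8: Y=0.03922+0.000j on G[3,1]
R9: Y=0.0001242+0.000j on G[3,1]
R10: Y=0.08333+0.000j on G[3,5]
R11: Y=0.009804+0.000j on G[0,1]
R12: Y=0.1088+0.000j on G[3,5]
R13: Y=0.0002646+0.000j on G[5,1]
V1: row V0−V4=25.3, i_V1 at 0,4
solve → V1=-23.48+0.2431j, V2=-19.19+10.21j, V3=-21.87+5.167j, V4=-25.30+0.000j, V5=-23.10+3.385j
aux → i_V1=-1.579-0.5255j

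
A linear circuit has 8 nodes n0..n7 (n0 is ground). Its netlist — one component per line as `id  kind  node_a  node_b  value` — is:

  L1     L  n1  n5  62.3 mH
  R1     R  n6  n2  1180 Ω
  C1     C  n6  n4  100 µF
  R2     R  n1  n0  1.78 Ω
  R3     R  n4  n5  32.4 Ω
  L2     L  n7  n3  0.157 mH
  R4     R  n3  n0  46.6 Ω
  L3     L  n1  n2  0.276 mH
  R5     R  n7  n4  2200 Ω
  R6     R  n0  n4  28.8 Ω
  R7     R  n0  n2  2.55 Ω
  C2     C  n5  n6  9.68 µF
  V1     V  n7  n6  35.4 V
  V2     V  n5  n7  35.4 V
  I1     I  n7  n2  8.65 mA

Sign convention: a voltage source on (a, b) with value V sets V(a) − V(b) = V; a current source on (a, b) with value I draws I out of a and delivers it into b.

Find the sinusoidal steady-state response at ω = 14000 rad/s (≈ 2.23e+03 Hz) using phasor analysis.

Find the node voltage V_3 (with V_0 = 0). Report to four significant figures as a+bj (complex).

Apply KCL at each of the 7 non-ground nodes and solve the resulting linear system.
Node n1: branches {L1, R2, L3} → V_1 = 0.02779-0.08604j
Node n2: branches {R1, L3, R7, I1} → V_2 = -0.03885-0.03806j
Node n3: branches {L2, R4} → V_3 = 21.91+1.667j
Node n4: branches {C1, R3, R5, R6} → V_4 = -13.55+0.7919j
Node n5: branches {L1, R3, C2, V2} → V_5 = 57.23+2.700j
Node n6: branches {R1, C1, C2, V1} → V_6 = -13.57+2.700j
Node n7: branches {L2, R5, V1, V2, I1} → V_7 = 21.83+2.700j
Source currents: i(V1)=-2.682-9.625j, i(V2)=-2.188-9.588j

21.91+1.667j V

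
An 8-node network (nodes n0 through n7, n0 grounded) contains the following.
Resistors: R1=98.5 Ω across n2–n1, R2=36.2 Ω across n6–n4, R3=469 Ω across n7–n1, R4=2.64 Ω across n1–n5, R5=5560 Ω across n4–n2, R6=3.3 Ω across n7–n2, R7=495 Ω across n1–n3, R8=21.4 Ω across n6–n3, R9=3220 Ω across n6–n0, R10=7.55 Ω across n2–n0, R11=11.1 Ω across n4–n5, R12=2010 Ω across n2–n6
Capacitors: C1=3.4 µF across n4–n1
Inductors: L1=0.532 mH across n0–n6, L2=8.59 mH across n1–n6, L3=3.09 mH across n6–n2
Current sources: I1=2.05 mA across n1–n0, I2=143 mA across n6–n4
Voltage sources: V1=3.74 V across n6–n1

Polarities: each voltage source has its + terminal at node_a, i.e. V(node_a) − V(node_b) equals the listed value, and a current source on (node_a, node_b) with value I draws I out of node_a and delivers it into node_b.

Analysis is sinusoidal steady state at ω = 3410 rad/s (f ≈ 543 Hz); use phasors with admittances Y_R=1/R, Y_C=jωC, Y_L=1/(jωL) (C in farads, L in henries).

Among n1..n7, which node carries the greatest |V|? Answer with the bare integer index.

MNA unknowns: 7 node voltages V₁..V_7 plus 1 source current (V1)
R1: Y=0.01015+0.000j on G[2,1]
R2: Y=0.02762+0.000j on G[6,4]
R3: Y=0.002132+0.000j on G[7,1]
R4: Y=0.3788+0.000j on G[1,5]
C1: Y=0.000+0.01159j on G[4,1]
R5: Y=0.0001799+0.000j on G[4,2]
L1: Y=0.000-0.5512j on G[0,6]
R6: Y=0.3030+0.000j on G[7,2]
R7: Y=0.002020+0.000j on G[1,3]
R8: Y=0.04673+0.000j on G[6,3]
R9: Y=0.0003106+0.000j on G[6,0]
I1: z[1]−=0.00205, z[0]+=0.00205
R10: Y=0.1325+0.000j on G[2,0]
L2: Y=0.000-0.03414j on G[1,6]
L3: Y=0.000-0.09490j on G[6,2]
R11: Y=0.09009+0.000j on G[4,5]
I2: z[6]−=0.143, z[4]+=0.143
R12: Y=0.0004975+0.000j on G[2,6]
V1: row V6−V1=3.74, i_V1 at 6,1
solve → V1=-3.768+0.04739j, V2=-0.2127-0.1167j, V3=-0.1830+0.04739j, V4=-1.345-0.2322j, V5=-3.302-0.006325j, V6=-0.02800+0.04739j, V7=-0.2375-0.1155j
aux → i_V1=-0.2284+0.1219j

1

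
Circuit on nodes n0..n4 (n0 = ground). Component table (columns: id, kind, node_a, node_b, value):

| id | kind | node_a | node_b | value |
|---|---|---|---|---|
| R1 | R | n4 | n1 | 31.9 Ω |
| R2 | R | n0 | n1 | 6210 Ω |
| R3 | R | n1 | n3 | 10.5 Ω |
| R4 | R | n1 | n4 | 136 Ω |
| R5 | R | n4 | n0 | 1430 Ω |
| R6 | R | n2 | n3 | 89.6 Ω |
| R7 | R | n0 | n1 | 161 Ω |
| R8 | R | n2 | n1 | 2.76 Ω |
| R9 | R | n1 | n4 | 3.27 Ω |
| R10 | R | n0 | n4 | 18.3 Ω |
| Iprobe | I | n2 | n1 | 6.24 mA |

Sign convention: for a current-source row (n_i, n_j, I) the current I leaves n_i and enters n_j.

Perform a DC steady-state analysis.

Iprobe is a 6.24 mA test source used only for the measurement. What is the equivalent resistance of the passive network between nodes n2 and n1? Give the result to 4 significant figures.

Apply KCL at each of the 4 non-ground nodes and solve the resulting linear system.
Node n1: branches {R1, R2, R3, R4, R7, R8, R9, Iprobe} → V_1 = 0.000
Node n2: branches {R6, R8, Iprobe} → V_2 = -0.01676
Node n3: branches {R3, R6} → V_3 = -0.001758
Node n4: branches {R1, R4, R5, R9, R10} → V_4 = 0.000

R_eq = 2.686 Ω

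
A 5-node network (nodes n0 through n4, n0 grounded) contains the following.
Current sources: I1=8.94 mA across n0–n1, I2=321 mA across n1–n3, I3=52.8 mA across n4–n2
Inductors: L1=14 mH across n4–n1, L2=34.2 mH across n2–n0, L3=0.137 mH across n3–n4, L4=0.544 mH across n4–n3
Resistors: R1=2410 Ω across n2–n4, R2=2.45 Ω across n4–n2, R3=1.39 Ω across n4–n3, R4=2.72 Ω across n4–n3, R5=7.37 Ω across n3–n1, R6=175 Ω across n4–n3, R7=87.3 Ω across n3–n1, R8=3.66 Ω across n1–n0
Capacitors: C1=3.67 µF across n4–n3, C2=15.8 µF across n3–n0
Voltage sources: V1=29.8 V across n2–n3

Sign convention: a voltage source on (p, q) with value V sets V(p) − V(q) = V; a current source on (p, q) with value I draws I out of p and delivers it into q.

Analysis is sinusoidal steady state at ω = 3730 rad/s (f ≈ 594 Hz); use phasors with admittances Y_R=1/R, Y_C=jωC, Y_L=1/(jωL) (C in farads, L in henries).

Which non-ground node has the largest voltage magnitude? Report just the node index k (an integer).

2

Apply KCL at each of the 4 non-ground nodes and solve the resulting linear system.
Node n1: branches {I1, L1, I2, R5, R7, R8} → V_1 = 0.3470+0.3918j
Node n2: branches {R1, L2, R2, I3, V1} → V_2 = 32.28+1.680j
Node n3: branches {C1, R3, C2, R4, I2, R5, L3, R6, R7, L4, V1} → V_3 = 2.477+1.680j
Node n4: branches {L1, R1, R2, C1, R3, R4, I3, L3, R6, L4} → V_4 = 4.658+5.274j
Source currents: i(V1)=-11.24+1.721j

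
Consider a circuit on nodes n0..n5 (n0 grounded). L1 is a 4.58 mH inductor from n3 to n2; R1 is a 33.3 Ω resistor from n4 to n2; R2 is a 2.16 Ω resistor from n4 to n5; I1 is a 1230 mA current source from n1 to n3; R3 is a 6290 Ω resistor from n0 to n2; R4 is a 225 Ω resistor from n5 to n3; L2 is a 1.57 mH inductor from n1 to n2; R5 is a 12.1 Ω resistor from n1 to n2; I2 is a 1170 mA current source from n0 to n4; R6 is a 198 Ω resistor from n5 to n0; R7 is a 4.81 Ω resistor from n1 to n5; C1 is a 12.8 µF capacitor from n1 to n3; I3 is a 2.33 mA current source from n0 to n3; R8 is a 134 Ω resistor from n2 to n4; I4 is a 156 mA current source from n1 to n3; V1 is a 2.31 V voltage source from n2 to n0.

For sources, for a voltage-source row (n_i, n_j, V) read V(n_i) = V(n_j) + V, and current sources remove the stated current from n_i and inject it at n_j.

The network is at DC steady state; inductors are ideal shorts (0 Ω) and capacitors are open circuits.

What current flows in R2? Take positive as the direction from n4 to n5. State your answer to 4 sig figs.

0.9350 A

Apply KCL at each of the 5 non-ground nodes and solve the resulting linear system.
Node n1: branches {I1, L2, R5, R7, C1, I4} → V_1 = 2.310
Node n2: branches {L1, R1, R3, L2, R5, R8, V1} → V_2 = 2.310
Node n3: branches {L1, I1, R4, C1, I3, I4} → V_3 = 2.310
Node n4: branches {R1, R2, I2, R8} → V_4 = 8.577
Node n5: branches {R2, R4, R6, R7} → V_5 = 6.557
Source currents: i(L1)=1.407, i(L2)=-0.5030, i(V1)=1.139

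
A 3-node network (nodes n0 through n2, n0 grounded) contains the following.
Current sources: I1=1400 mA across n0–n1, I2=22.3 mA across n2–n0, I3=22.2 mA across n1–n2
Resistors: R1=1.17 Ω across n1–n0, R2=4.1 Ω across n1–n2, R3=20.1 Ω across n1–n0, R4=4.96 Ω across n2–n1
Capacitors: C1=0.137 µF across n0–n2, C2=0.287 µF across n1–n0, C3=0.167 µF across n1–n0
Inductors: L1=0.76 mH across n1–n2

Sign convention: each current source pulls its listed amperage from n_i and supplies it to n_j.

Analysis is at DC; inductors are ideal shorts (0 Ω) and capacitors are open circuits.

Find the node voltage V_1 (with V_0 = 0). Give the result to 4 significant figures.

MNA unknowns: 2 node voltages V₁..V_2 plus 1 source current (L1)
I1: z[0]−=1.4, z[1]+=1.4
R1: Y=0.8547 on G[1,0]
C1: Y=0.000 on G[0,2]
C2: Y=0.000 on G[1,0]
R2: Y=0.2439 on G[1,2]
L1: row V1−V2=0, i_L1 at 1,2
I2: z[2]−=0.0223, z[0]+=0.0223
R3: Y=0.04975 on G[1,0]
R4: Y=0.2016 on G[2,1]
C3: Y=0.000 on G[1,0]
I3: z[1]−=0.0222, z[2]+=0.0222
solve → V1=1.523, V2=1.523
aux → i_L1=0.0001000

1.523 V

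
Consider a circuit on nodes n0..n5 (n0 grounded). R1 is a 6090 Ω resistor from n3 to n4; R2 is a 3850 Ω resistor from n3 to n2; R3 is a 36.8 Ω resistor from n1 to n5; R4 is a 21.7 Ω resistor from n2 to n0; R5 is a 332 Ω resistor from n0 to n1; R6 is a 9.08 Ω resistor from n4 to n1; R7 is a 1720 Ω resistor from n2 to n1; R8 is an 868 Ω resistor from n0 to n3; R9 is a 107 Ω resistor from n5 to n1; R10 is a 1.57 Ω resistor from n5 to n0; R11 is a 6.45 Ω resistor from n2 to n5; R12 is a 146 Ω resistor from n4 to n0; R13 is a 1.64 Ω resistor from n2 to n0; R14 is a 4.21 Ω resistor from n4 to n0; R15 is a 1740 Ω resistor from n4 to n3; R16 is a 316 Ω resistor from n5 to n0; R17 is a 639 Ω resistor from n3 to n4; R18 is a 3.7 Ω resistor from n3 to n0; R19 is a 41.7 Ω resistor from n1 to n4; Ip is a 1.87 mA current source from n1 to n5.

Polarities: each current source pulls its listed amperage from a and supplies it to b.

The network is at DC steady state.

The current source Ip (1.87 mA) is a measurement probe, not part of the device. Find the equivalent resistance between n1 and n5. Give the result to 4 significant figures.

Element admittances at DC:
  Y(R1) = 0.0001642 S between n3,n4
  Y(R2) = 0.0002597 S between n3,n2
  Y(R3) = 0.02717 S between n1,n5
  Y(R4) = 0.04608 S between n2,n0
  Y(R5) = 0.003012 S between n0,n1
  Y(R6) = 0.1101 S between n4,n1
  Y(R7) = 0.0005814 S between n2,n1
  Y(R8) = 0.001152 S between n0,n3
  Y(R9) = 0.009346 S between n5,n1
  Y(R10) = 0.6369 S between n5,n0
  Y(R11) = 0.1550 S between n2,n5
  Y(R12) = 0.006849 S between n4,n0
  Y(R13) = 0.6098 S between n2,n0
  Y(R14) = 0.2375 S between n4,n0
  Y(R15) = 0.0005747 S between n4,n3
  Y(R16) = 0.003165 S between n5,n0
  Y(R17) = 0.001565 S between n3,n4
  Y(R18) = 0.2703 S between n3,n0
  Y(R19) = 0.02398 S between n1,n4
  Ip: injects 0.00187 A into n5 (from n1)
Assemble and solve the 5×5 MNA system:
  V(n1)=-0.01424  V(n2)=0.0003109  V(n3)=-4.188e-05  V(n4)=-0.005016  V(n5)=0.001681

R_eq = 8.514 Ω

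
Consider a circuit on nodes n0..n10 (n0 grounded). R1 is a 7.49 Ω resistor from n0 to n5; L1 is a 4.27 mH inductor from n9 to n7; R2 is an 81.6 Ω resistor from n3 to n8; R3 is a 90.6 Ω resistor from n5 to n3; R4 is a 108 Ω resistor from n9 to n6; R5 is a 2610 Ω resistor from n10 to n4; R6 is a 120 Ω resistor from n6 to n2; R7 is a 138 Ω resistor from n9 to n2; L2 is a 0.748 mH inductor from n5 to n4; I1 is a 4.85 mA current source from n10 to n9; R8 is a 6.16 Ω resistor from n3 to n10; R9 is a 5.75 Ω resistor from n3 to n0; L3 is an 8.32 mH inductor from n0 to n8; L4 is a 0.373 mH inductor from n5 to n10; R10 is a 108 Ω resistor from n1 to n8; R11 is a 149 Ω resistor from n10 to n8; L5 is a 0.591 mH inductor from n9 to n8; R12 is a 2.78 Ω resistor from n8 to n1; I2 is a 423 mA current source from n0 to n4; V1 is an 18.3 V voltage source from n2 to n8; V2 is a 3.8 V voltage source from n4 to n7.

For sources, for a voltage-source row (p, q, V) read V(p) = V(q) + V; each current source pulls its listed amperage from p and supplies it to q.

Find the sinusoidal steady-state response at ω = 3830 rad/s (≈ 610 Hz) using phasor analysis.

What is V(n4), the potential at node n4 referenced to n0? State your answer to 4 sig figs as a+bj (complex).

1.998+1.189j V

Element admittances at ω=3830 rad/s:
  Y(R1) = 0.1335+0.000j S between n0,n5
  Y(L1) = 0.000-0.06115j S between n9,n7
  Y(R2) = 0.01225+0.000j S between n3,n8
  Y(R3) = 0.01104+0.000j S between n5,n3
  Y(R4) = 0.009259+0.000j S between n9,n6
  Y(R5) = 0.0003831+0.000j S between n10,n4
  Y(R6) = 0.008333+0.000j S between n6,n2
  Y(R7) = 0.007246+0.000j S between n9,n2
  Y(L2) = 0.000-0.3491j S between n5,n4
  I1: injects 0.00485 A into n9 (from n10)
  Y(R8) = 0.1623+0.000j S between n3,n10
  Y(R9) = 0.1739+0.000j S between n3,n0
  Y(L3) = 0.000-0.03138j S between n0,n8
  Y(L4) = 0.000-0.7000j S between n5,n10
  Y(R10) = 0.009259+0.000j S between n1,n8
  Y(R11) = 0.006711+0.000j S between n10,n8
  Y(L5) = 0.000-0.4418j S between n9,n8
  Y(R12) = 0.3597+0.000j S between n8,n1
  I2: injects 0.423 A into n4 (from n0)
  V1: constraint V(n2)−V(n8) = 18.3
  V2: constraint V(n4)−V(n7) = 3.8
Assemble and solve the 12×12 MNA system:
  V(n1)=-0.8910+0.9554j  V(n2)=17.41+0.9554j  V(n3)=0.8364-0.1126j  V(n4)=1.998+1.189j  V(n5)=1.854-0.06273j  V(n6)=7.725+1.199j  V(n7)=-1.802+1.189j  V(n8)=-0.8910+0.9554j  V(n9)=-0.9911+1.419j  V(n10)=1.794-0.3173j
  i(V1)=-0.2140+0.005393j  i(V2)=-0.01406+0.04959j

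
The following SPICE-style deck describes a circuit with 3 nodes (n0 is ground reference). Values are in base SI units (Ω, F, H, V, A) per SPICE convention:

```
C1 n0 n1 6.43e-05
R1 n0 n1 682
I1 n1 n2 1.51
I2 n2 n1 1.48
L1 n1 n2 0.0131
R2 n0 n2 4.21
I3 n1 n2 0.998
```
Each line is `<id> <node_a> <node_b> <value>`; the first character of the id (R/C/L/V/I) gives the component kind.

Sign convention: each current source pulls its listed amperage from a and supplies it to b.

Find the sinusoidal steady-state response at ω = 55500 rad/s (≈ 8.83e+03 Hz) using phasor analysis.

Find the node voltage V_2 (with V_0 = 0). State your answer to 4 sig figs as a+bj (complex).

MNA unknowns: 2 node voltages V₁..V_2
C1: Y=0.000+3.569j on G[0,1]
R1: Y=0.001466+0.000j on G[0,1]
I1: z[1]−=1.51, z[2]+=1.51
I2: z[2]−=1.48, z[1]+=1.48
L1: Y=0.000-0.001375j on G[1,2]
R2: Y=0.2375+0.000j on G[0,2]
I3: z[1]−=0.998, z[2]+=0.998
solve → V1=-0.001788+0.2882j, V2=4.329+0.02508j

4.329+0.02508j V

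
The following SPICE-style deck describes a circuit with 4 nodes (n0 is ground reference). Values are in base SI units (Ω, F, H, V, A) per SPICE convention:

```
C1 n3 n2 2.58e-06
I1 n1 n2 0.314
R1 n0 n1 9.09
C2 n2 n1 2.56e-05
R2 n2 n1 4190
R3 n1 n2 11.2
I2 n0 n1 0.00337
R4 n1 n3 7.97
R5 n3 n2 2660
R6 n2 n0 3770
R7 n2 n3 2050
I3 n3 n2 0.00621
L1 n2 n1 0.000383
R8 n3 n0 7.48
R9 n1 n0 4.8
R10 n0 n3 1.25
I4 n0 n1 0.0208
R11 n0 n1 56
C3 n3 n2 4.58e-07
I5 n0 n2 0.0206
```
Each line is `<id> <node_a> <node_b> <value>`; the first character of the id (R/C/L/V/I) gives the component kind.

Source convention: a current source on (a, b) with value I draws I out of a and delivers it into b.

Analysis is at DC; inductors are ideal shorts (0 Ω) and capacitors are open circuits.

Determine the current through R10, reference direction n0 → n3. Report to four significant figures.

-0.006012 A

Apply KCL at each of the 3 non-ground nodes and solve the resulting linear system.
Node n1: branches {I1, R1, C2, R2, R3, I2, R4, L1, R9, I4, R11} → V_1 = 0.1122
Node n2: branches {C1, I1, C2, R2, R3, R5, R6, R7, I3, L1, C3, I5} → V_2 = 0.1122
Node n3: branches {C1, R4, R5, R7, I3, R8, R10, C3} → V_3 = 0.007514
Source currents: i(L1)=0.3407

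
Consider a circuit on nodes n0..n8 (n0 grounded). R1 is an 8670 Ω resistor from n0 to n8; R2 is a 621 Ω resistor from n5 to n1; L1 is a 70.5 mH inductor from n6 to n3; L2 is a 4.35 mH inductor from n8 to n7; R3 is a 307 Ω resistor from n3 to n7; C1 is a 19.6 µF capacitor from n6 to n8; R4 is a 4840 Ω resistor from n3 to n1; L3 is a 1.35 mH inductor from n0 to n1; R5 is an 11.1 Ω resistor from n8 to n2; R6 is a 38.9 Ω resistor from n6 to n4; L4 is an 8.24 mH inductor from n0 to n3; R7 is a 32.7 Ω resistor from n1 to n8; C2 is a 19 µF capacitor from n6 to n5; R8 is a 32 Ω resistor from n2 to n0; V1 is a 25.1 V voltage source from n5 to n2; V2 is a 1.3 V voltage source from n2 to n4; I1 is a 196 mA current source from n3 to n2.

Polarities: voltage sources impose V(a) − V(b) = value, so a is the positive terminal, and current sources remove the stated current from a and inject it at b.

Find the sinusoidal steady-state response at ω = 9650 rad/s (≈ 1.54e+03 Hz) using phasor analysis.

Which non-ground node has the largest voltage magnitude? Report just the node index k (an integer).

MNA unknowns: 8 node voltages V₁..V_8 plus 2 source currents (V1, V2)
R1: Y=0.0001153+0.000j on G[0,8]
R2: Y=0.001610+0.000j on G[5,1]
L1: Y=0.000-0.001470j on G[6,3]
L2: Y=0.000-0.02382j on G[8,7]
R3: Y=0.003257+0.000j on G[3,7]
C1: Y=0.000+0.1891j on G[6,8]
R4: Y=0.0002066+0.000j on G[3,1]
L3: Y=0.000-0.07676j on G[0,1]
R5: Y=0.09009+0.000j on G[8,2]
R6: Y=0.02571+0.000j on G[6,4]
L4: Y=0.000-0.01258j on G[0,3]
R7: Y=0.03058+0.000j on G[1,8]
C2: Y=0.000+0.1834j on G[6,5]
R8: Y=0.03125+0.000j on G[2,0]
V1: row V5−V2=25.1, i_V1 at 5,2
V2: row V2−V4=1.3, i_V2 at 2,4
I1: z[3]−=0.196, z[2]+=0.196
solve → V1=-1.725+3.241j, V2=-3.479-5.482j, V3=-3.016-11.18j, V4=-4.779-5.482j, V5=21.62-5.482j, V6=12.78+2.695j, V7=7.631+6.673j, V8=5.189+8.129j
aux → i_V1=-1.537-1.608j, i_V2=-0.4513-0.2102j

5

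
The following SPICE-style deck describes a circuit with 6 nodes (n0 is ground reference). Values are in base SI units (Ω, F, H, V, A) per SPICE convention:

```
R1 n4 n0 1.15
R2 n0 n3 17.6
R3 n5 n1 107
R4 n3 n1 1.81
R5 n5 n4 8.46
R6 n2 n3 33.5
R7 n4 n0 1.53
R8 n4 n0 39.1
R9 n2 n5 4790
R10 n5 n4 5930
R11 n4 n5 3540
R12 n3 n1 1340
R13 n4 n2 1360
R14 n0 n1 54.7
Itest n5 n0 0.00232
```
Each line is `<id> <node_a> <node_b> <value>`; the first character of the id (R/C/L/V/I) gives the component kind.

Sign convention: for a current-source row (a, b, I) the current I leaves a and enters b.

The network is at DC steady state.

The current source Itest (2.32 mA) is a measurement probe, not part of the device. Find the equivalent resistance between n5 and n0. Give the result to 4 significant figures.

Apply KCL at each of the 5 non-ground nodes and solve the resulting linear system.
Node n1: branches {R3, R4, R12, R14} → V_1 = -0.002344
Node n2: branches {R6, R9, R13} → V_2 = -0.002231
Node n3: branches {R2, R4, R6, R12} → V_3 = -0.002130
Node n4: branches {R1, R5, R7, R8, R10, R11, R13} → V_4 = -0.001392
Node n5: branches {R3, R5, R9, R10, R11, Itest} → V_5 = -0.01956

R_eq = 8.430 Ω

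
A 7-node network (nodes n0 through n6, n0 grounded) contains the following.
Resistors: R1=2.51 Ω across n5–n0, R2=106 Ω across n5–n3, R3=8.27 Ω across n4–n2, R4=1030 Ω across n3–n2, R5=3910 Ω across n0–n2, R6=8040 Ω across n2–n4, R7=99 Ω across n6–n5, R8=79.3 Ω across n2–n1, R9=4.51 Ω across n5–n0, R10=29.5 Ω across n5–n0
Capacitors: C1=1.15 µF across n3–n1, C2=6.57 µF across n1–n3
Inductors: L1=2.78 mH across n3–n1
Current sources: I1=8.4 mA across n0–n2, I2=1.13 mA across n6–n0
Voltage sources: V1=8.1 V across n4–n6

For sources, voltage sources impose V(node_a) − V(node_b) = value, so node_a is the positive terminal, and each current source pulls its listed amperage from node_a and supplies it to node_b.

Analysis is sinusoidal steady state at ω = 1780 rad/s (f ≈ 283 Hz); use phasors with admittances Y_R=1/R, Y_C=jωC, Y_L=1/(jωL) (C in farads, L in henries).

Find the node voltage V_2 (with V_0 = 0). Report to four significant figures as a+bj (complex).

Element admittances at ω=1780 rad/s:
  Y(R1) = 0.3984+0.000j S between n5,n0
  Y(C1) = 0.000+0.002047j S between n3,n1
  Y(L1) = 0.000-0.2021j S between n3,n1
  Y(R2) = 0.009434+0.000j S between n5,n3
  Y(R3) = 0.1209+0.000j S between n4,n2
  Y(R4) = 0.0009709+0.000j S between n3,n2
  Y(C2) = 0.000+0.01169j S between n1,n3
  Y(R5) = 0.0002558+0.000j S between n0,n2
  Y(R6) = 0.0001244+0.000j S between n2,n4
  Y(R7) = 0.01010+0.000j S between n6,n5
  Y(R8) = 0.01261+0.000j S between n2,n1
  Y(R9) = 0.2217+0.000j S between n5,n0
  I1: injects 0.0084 A into n2 (from n0)
  I2: injects 0.00113 A into n0 (from n6)
  Y(R10) = 0.03390+0.000j S between n5,n0
  V1: constraint V(n4)−V(n6) = 8.1
Assemble and solve the 7×7 MNA system:
  V(n1)=3.240+0.09807j  V(n2)=5.482+0.05121j  V(n3)=3.237-0.05203j  V(n4)=5.675+0.04726j  V(n5)=0.008972-2.002e-05j  V(n6)=-2.425+0.04726j
  i(V1)=-0.02345+0.0004776j

5.482+0.05121j V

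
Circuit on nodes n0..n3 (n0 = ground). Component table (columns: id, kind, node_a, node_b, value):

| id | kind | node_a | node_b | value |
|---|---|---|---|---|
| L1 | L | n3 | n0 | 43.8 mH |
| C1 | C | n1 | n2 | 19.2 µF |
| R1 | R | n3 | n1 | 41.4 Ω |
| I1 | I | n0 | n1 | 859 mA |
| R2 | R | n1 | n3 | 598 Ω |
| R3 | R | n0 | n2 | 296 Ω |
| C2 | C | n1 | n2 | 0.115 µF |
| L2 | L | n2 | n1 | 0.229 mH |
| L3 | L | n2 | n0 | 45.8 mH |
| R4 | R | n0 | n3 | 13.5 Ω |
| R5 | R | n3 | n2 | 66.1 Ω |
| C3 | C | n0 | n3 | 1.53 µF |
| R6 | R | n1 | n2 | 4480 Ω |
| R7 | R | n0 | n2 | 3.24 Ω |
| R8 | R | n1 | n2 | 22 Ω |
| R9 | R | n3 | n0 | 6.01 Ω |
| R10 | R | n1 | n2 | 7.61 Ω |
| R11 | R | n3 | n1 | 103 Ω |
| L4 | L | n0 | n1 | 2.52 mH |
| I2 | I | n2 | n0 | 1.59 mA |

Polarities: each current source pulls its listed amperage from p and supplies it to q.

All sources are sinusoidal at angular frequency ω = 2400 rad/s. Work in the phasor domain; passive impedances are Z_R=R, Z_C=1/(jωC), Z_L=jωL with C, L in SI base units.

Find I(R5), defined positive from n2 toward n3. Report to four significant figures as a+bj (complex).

Element admittances at ω=2400 rad/s:
  Y(L1) = 0.000-0.009513j S between n3,n0
  Y(C1) = 0.000+0.04608j S between n1,n2
  Y(R1) = 0.02415+0.000j S between n3,n1
  I1: injects 0.859 A into n1 (from n0)
  Y(R2) = 0.001672+0.000j S between n1,n3
  Y(R3) = 0.003378+0.000j S between n0,n2
  Y(C2) = 0.000+0.0002760j S between n1,n2
  Y(L2) = 0.000-1.820j S between n2,n1
  Y(L3) = 0.000-0.009098j S between n2,n0
  Y(R4) = 0.07407+0.000j S between n0,n3
  Y(R5) = 0.01513+0.000j S between n3,n2
  Y(C3) = 0.000+0.003672j S between n0,n3
  Y(R6) = 0.0002232+0.000j S between n1,n2
  Y(R7) = 0.3086+0.000j S between n0,n2
  Y(R8) = 0.04545+0.000j S between n1,n2
  Y(R9) = 0.1664+0.000j S between n3,n0
  Y(R10) = 0.1314+0.000j S between n1,n2
  Y(R11) = 0.009709+0.000j S between n3,n1
  Y(L4) = 0.000-0.1653j S between n0,n1
  I2: injects 0.00159 A into n0 (from n2)
Assemble and solve the 3×3 MNA system:
  V(n1)=1.746+1.190j  V(n2)=1.854+0.8350j  V(n3)=0.3056+0.1948j

0.02342+0.009685j A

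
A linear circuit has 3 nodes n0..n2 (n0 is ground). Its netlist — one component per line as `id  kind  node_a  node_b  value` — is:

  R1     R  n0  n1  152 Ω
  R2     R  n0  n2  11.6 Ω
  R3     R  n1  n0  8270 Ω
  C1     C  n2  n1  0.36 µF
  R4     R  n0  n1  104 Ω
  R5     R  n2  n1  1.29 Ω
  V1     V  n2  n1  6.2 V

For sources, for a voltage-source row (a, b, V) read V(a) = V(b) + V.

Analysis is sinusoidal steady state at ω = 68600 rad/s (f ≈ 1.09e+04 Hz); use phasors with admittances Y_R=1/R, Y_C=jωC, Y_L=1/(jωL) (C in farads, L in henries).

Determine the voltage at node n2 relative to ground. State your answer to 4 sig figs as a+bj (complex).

Element admittances at ω=68600 rad/s:
  Y(R1) = 0.006579+0.000j S between n0,n1
  Y(R2) = 0.08621+0.000j S between n0,n2
  Y(R3) = 0.0001209+0.000j S between n1,n0
  Y(C1) = 0.000+0.02470j S between n2,n1
  Y(R4) = 0.009615+0.000j S between n0,n1
  Y(R5) = 0.7752+0.000j S between n2,n1
  V1: constraint V(n2)−V(n1) = 6.2
Assemble and solve the 3×3 MNA system:
  V(n1)=-5.213+0.000j  V(n2)=0.9867+0.000j
  i(V1)=-4.891-0.1531j

0.9867+0.000j V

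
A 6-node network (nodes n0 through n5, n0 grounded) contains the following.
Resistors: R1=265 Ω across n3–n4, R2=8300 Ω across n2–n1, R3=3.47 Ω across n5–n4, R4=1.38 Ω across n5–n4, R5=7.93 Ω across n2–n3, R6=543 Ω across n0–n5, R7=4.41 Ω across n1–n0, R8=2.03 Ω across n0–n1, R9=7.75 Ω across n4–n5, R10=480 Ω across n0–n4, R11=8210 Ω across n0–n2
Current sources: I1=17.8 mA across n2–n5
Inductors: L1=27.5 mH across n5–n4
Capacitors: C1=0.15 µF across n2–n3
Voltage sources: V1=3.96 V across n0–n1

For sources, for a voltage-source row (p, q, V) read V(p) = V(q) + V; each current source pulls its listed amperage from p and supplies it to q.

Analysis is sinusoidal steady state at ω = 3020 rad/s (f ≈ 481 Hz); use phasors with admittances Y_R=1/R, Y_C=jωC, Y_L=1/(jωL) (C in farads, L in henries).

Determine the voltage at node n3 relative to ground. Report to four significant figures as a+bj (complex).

MNA unknowns: 5 node voltages V₁..V_5 plus 1 source current (V1)
R1: Y=0.003774+0.000j on G[3,4]
I1: z[2]−=0.0178, z[5]+=0.0178
R2: Y=0.0001205+0.000j on G[2,1]
R3: Y=0.2882+0.000j on G[5,4]
R4: Y=0.7246+0.000j on G[5,4]
R5: Y=0.1261+0.000j on G[2,3]
L1: Y=0.000-0.01204j on G[5,4]
R6: Y=0.001842+0.000j on G[0,5]
R7: Y=0.2268+0.000j on G[1,0]
R8: Y=0.4926+0.000j on G[0,1]
R9: Y=0.1290+0.000j on G[4,5]
C1: Y=0.000+0.0004530j on G[2,3]
R10: Y=0.002083+0.000j on G[0,4]
R11: Y=0.0001218+0.000j on G[0,2]
V1: row V0−V1=3.96, i_V1 at 0,1
solve → V1=-3.960+0.000j, V2=-4.537+0.0003667j, V3=-4.401-0.0001219j, V4=0.1513-9.838e-05j, V5=0.1666+6.305e-05j
aux → i_V1=-2.849-4.418e-08j

-4.401-0.0001219j V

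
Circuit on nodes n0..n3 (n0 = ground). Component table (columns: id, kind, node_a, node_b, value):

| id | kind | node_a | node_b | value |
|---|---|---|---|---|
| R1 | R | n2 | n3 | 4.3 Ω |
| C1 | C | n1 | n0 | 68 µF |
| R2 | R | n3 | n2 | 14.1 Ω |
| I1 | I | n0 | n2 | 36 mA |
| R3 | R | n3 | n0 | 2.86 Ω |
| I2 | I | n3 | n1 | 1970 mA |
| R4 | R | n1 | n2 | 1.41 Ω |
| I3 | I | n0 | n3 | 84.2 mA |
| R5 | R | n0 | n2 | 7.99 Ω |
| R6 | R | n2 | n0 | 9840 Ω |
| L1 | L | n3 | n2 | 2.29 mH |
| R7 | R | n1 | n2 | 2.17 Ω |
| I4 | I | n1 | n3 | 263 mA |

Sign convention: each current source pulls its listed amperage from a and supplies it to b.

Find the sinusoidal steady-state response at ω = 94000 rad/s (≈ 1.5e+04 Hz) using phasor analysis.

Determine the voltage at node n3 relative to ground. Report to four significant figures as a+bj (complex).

Apply KCL at each of the 3 non-ground nodes and solve the resulting linear system.
Node n1: branches {C1, I2, R4, R7, I4} → V_1 = 0.007077-0.1767j
Node n2: branches {R1, R2, I1, R4, R5, R6, L1, R7} → V_2 = -0.4868-0.1380j
Node n3: branches {R1, R2, R3, I2, I3, L1, I4} → V_3 = -2.711-0.07994j

-2.711-0.07994j V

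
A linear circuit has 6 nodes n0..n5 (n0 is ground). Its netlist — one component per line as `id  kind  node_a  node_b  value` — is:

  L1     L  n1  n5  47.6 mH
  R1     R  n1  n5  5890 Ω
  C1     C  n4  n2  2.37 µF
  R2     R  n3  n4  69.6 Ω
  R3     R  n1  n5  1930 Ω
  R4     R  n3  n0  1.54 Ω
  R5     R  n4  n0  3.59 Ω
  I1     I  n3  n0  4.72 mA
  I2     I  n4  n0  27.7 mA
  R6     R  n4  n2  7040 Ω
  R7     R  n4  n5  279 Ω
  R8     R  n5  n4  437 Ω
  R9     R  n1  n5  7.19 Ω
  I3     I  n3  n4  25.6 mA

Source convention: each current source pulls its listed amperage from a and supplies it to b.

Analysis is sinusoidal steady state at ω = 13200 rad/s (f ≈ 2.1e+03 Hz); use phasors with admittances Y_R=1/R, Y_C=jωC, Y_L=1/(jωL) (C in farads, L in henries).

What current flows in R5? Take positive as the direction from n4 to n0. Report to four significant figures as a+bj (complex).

MNA unknowns: 5 node voltages V₁..V_5
L1: Y=0.000-0.001592j on G[1,5]
R1: Y=0.0001698+0.000j on G[1,5]
C1: Y=0.000+0.03128j on G[4,2]
R2: Y=0.01437+0.000j on G[3,4]
R3: Y=0.0005181+0.000j on G[1,5]
R4: Y=0.6494+0.000j on G[3,0]
R5: Y=0.2786+0.000j on G[4,0]
I1: z[3]−=0.00472, z[0]+=0.00472
I2: z[4]−=0.0277, z[0]+=0.0277
R6: Y=0.0001420+0.000j on G[4,2]
R7: Y=0.003584+0.000j on G[4,5]
R8: Y=0.002288+0.000j on G[5,4]
R9: Y=0.1391+0.000j on G[1,5]
I3: z[3]−=0.0256, z[4]+=0.0256
solve → V1=-0.009420+0.000j, V2=-0.009420+0.000j, V3=-0.04589+0.000j, V4=-0.009420+0.000j, V5=-0.009420+0.000j

-0.002624+0.000j A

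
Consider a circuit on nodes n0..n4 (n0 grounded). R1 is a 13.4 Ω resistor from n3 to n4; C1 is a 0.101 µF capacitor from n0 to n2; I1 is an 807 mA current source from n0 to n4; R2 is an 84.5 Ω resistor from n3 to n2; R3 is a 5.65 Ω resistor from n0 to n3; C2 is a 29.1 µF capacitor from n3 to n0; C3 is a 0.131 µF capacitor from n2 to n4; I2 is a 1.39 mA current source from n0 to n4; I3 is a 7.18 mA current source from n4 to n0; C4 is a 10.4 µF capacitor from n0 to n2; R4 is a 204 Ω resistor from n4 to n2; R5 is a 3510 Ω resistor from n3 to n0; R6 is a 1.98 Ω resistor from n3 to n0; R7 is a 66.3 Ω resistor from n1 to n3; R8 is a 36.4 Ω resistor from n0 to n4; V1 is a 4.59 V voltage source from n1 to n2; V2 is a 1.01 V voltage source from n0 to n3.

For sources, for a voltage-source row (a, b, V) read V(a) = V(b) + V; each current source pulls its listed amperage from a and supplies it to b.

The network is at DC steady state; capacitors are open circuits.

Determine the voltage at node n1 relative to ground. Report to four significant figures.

MNA unknowns: 4 node voltages V₁..V_4 plus 2 source currents (V1, V2)
R1: Y=0.07463 on G[3,4]
C1: Y=0.000 on G[0,2]
I1: z[0]−=0.807, z[4]+=0.807
R2: Y=0.01183 on G[3,2]
R3: Y=0.1770 on G[0,3]
C2: Y=0.000 on G[3,0]
C3: Y=0.000 on G[2,4]
I2: z[0]−=0.00139, z[4]+=0.00139
I3: z[4]−=0.00718, z[0]+=0.00718
C4: Y=0.000 on G[0,2]
R4: Y=0.004902 on G[4,2]
R5: Y=0.0002849 on G[3,0]
R6: Y=0.5051 on G[3,0]
R7: Y=0.01508 on G[1,3]
R8: Y=0.02747 on G[0,4]
V1: row V1−V2=4.59, i_V1 at 1,2
V2: row V0−V3=1.01, i_V2 at 0,3
solve → V1=2.591, V2=-1.999, V3=-1.010, V4=6.692
aux → i_V1=-0.05431, i_V2=-1.307

2.591 V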